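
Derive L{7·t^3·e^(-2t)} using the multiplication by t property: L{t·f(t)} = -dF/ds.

Using L{t^n·e^(at)} = n!/(s-a)^(n+1), L{t^3·e^(-2t)} = 6/(s+2)^4, so L{7·t^3·e^(-2t)} = 7·6/(s+2)^4 = 42/(s+2)^4

Final answer: 42/(s+2)^4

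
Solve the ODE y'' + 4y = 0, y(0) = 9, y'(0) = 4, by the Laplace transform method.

L{y''} + 4L{y} = 0. s²Y - 9s - 4 + 4Y = 0. Y(s² + 4) = 9s + 4. Y = (9s + 4)/(s² + 4). Inverting: y(t) = 9cos(2t) + 2sin(2t)

Final answer: y(t) = 9cos(2t) + 2sin(2t)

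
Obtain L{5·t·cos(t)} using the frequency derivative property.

L{cos(t)} = s/(s² + 1). Derivative: d/ds[s/(s² + 1)] = [(s² + 1) - s·2s]/(s² + 1)² = (1 - s²)/(s² + 1)². So L{t·cos(t)} = -F'(s) = (s² - 1)/(s² + 1)². Then L{5·t·cos(t)} = 5·(s² - 1)/(s² + 1)²

Final answer: 5·(s² - 1)/(s² + 1)²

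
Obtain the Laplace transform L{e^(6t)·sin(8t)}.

L{e^(at)·sin(ωt)} = ω/((s-a)² + ω²), so L{e^(6t)·sin(8t)} = 8/((s-6)² + 64)

Final answer: 8/((s-6)² + 64)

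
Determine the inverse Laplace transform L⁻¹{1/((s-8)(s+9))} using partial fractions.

Decompose: A/(s-8) + B/(s+9). A = 1/17, B = -1/17. f(t) = (e^(8t) - e^(-9t))/17

Final answer: (e^(8t) - e^(-9t))/17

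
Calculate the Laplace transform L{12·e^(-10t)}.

L{e^(at)} = 1/(s-a), so L{e^(-10t)} = 1/(s+10). Then L{12·e^(-10t)} = 12/(s+10)

Final answer: 12/(s+10)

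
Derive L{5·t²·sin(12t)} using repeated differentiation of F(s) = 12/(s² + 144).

F(s) = 12/(s² + 144). F'(s) = -24s/(s² + 144)². F''(s) = -24(144 - 3s²)/(s² + 144)³ = (72s² - 3456)/(s² + 144)³. So L{t²·sin(12t)} = (-1)² F''(s) = (72s² - 3456)/(s² + 144)³. Then L{5·t²·sin(12t)} = 5·(72s² - 3456)/(s² + 144)³ = (360s² - 17280)/(s² + 144)³

Final answer: (360s² - 17280)/(s² + 144)³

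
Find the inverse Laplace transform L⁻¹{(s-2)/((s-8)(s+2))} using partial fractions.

Using partial fractions, f(t) = (6e^(8t) + 4e^(-2t))/10

Final answer: (6e^(8t) + 4e^(-2t))/10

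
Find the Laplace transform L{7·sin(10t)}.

L{sin(ωt)} = ω/(s² + ω²), so L{sin(10t)} = 10/(s² + 100). Then L{7·sin(10t)} = 7·10/(s² + 100) = 70/(s² + 100)

Final answer: 70/(s² + 100)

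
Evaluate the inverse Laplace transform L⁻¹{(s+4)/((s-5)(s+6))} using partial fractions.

Using partial fractions, f(t) = (9e^(5t) + 2e^(-6t))/11

Final answer: (9e^(5t) + 2e^(-6t))/11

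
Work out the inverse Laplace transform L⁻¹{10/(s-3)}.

L⁻¹{1/(s-a)} = e^(at), so L⁻¹{1/(s-3)} = e^(3t), and L⁻¹{10/(s-3)} = 10·e^(3t)

Final answer: 10·e^(3t)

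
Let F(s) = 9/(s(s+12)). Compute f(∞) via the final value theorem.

f(∞) = lim_{s→0} s·9/(s(s+12)) = lim_{s→0} 9/(s+12) = 9/12 = 3/4

Final answer: 3/4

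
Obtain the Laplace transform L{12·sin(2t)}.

L{sin(ωt)} = ω/(s² + ω²), so L{sin(2t)} = 2/(s² + 4). Then L{12·sin(2t)} = 12·2/(s² + 4) = 24/(s² + 4)

Final answer: 24/(s² + 4)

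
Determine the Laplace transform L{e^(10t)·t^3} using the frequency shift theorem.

L{e^(at)·t^n} = n!/(s-a)^(n+1), so L{e^(10t)·t^3} = 6/(s-10)^4

Final answer: 6/(s-10)^4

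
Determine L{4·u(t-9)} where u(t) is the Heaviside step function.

L{u(t-a)} = e^(-as)/s. Here a=9, so L{u(t-9)} = e^(-9s)/s, and L{4·u(t-9)} = 4·e^(-9s)/s

Final answer: 4·e^(-9s)/s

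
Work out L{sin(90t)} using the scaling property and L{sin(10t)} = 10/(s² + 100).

Using L{f(at)} = (1/a)F(s/a) with a=9: L{sin(90t)} = (1/9) · 10/((s/9)² + 100) = (1/9) · 10·81/(s² + 8100) = 90/(s² + 8100)

Final answer: 90/(s² + 8100)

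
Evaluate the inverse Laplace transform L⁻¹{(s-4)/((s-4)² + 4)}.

Using frequency shift, L⁻¹{(s-4)/((s-4)² + 4)} = e^(4t)·cos(2t)

Final answer: e^(4t)·cos(2t)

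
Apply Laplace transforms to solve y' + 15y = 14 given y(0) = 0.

sY + 15Y = 14/s. Y = 14/(s(s+15)). Partial fractions: Y = 14/15/s - 14/15/(s+15)

Final answer: y(t) = 14/15(1 - e^(-15t))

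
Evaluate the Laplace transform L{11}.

L{11} = 11 · L{1} = 11/s

Final answer: 11/s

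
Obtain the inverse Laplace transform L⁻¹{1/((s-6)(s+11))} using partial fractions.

Decompose: A/(s-6) + B/(s+11). A = 1/17, B = -1/17. f(t) = (e^(6t) - e^(-11t))/17

Final answer: (e^(6t) - e^(-11t))/17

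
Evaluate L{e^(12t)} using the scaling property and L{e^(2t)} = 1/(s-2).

Using L{f(at)} = (1/a)F(s/a) with a=6 and f(t) = e^(2t): L{e^(12t)} = (1/6) · 1/((s/6)-2) = (1/6) · 6/(s-12) = 1/(s-12)

Final answer: 1/(s-12)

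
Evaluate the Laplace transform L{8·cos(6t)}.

L{cos(ωt)} = s/(s² + ω²), so L{cos(6t)} = s/(s² + 36). Then L{8·cos(6t)} = 8·s/(s² + 36) = 8s/(s² + 36)

Final answer: 8s/(s² + 36)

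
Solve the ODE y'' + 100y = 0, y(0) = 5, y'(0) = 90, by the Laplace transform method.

L{y''} + 100L{y} = 0. s²Y - 5s - 90 + 100Y = 0. Y(s² + 100) = 5s + 90. Y = (5s + 90)/(s² + 100). Inverting: y(t) = 5cos(10t) + 9sin(10t)

Final answer: y(t) = 5cos(10t) + 9sin(10t)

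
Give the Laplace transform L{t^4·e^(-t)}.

L{t^n·e^(at)} = n!/(s-a)^(n+1), so L{t^4·e^(-t)} = 24/(s+1)^5

Final answer: 24/(s+1)^5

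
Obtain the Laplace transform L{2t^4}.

L{2t^4} = 2 · L{t^4} = 2 · 24/s^5 = 48/s^5

Final answer: 48/s^5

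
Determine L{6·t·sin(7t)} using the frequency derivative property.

L{sin(7t)} = 7/(s² + 49). By L{t·f(t)} = -F'(s): -d/ds[7/(s² + 49)] = -(7)·(-2s)/(s² + 49)² = 14s/(s² + 49)². Then L{6·t·sin(7t)} = 6·14s/(s² + 49)² = 84s/(s² + 49)²

Final answer: 84s/(s² + 49)²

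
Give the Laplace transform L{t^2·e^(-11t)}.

L{t^n·e^(at)} = n!/(s-a)^(n+1), so L{t^2·e^(-11t)} = 2/(s+11)^3

Final answer: 2/(s+11)^3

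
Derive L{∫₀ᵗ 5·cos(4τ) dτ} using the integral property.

L{∫₀ᵗ f(τ)dτ} = F(s)/s with F(s) = 5s/(s² + 16), so the result is (5s/(s² + 16))/s = 5/(s² + 16)

Final answer: 5/(s² + 16)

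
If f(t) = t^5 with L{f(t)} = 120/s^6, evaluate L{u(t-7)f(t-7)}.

Time shift theorem: L{u(t-a)f(t-a)} = e^(-as)F(s). Here a=7, F(s) = 120/s^6, so L{u(t-7)f(t-7)} = e^(-7s)·120/s^6

Final answer: e^(-7s)·120/s^6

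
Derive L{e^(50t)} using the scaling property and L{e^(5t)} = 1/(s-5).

Using L{f(at)} = (1/a)F(s/a) with a=10 and f(t) = e^(5t): L{e^(50t)} = (1/10) · 1/((s/10)-5) = (1/10) · 10/(s-50) = 1/(s-50)

Final answer: 1/(s-50)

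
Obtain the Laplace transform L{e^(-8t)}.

L{e^(at)} = 1/(s-a), so L{e^(-8t)} = 1/(s+8)

Final answer: 1/(s+8)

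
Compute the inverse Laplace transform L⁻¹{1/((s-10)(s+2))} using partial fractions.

Decompose: A/(s-10) + B/(s+2). A = 1/12, B = -1/12. f(t) = (e^(10t) - e^(-2t))/12

Final answer: (e^(10t) - e^(-2t))/12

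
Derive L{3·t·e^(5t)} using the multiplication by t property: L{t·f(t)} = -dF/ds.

Using L{t^n·e^(at)} = n!/(s-a)^(n+1), L{t·e^(5t)} = 1/(s-5)^2, so L{3·t·e^(5t)} = 3·1/(s-5)^2 = 3/(s-5)^2

Final answer: 3/(s-5)^2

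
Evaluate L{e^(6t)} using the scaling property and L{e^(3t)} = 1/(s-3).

Using L{f(at)} = (1/a)F(s/a) with a=2 and f(t) = e^(3t): L{e^(6t)} = (1/2) · 1/((s/2)-3) = (1/2) · 2/(s-6) = 1/(s-6)

Final answer: 1/(s-6)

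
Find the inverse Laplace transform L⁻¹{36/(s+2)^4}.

L⁻¹{n!/(s-a)^(n+1)} = t^n·e^(at) with n=3, a=-2. So L⁻¹{6/(s+2)^4} = t^3·e^(-2t), and L⁻¹{36/(s+2)^4} = (36/6)·t^3·e^(-2t) = 6·t^3·e^(-2t)

Final answer: 6·t^3·e^(-2t)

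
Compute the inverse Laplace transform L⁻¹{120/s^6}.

L⁻¹{n!/s^(n+1)} = t^n with n=5. So L⁻¹{120/s^6} = t^5

Final answer: t^5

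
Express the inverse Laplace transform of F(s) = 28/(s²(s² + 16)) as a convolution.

28/(s²(s² + 16)) = (1/s²)·(28/(s² + 16)) = L{t}·L{7·sin(4t)}. So f(t) = t*(7·sin(4t)) = ∫₀ᵗ 7τ·sin(4(t-τ)) dτ

Final answer: ∫₀ᵗ 7τ·sin(4(t-τ)) dτ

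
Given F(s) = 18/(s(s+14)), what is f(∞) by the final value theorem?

f(∞) = lim_{s→0} s·18/(s(s+14)) = lim_{s→0} 18/(s+14) = 18/14 = 9/7

Final answer: 9/7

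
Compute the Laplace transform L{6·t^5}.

L{t^n} = n!/s^(n+1), so L{t^5} = 120/s^6. Then L{6·t^5} = 6·120/s^6 = 720/s^6

Final answer: 720/s^6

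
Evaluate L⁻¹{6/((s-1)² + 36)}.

Form: b/((s-a)² + b²) → e^(at)sin(bt). With a=1, b=6

Final answer: e^t·sin(6t)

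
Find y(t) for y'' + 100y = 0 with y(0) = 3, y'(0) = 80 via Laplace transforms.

L{y''} + 100L{y} = 0. s²Y - 3s - 80 + 100Y = 0. Y(s² + 100) = 3s + 80. Y = (3s + 80)/(s² + 100). Inverting: y(t) = 3cos(10t) + 8sin(10t)

Final answer: y(t) = 3cos(10t) + 8sin(10t)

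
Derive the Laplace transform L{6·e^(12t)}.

L{e^(at)} = 1/(s-a), so L{e^(12t)} = 1/(s-12). Then L{6·e^(12t)} = 6/(s-12)

Final answer: 6/(s-12)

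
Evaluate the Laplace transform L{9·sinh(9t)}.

L{sinh(ωt)} = ω/(s² - ω²), so L{sinh(9t)} = 9/(s² - 81). Then L{9·sinh(9t)} = 9·9/(s² - 81) = 81/(s² - 81)

Final answer: 81/(s² - 81)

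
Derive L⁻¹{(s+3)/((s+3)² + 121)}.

Using frequency shift: L⁻¹{(s-a)/((s-a)² + b²)} = e^(at)cos(bt). Here a=-3, b=11

Final answer: e^(-3t)·cos(11t)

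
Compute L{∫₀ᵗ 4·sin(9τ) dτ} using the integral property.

L{∫₀ᵗ f(τ)dτ} = F(s)/s with F(s) = 36/(s² + 81), so the result is (36/(s² + 81))/s = 36/(s(s² + 81))

Final answer: 36/(s(s² + 81))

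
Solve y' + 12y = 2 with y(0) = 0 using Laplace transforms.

sY + 12Y = 2/s. Y = 2/(s(s+12)). Partial fractions: Y = 1/6/s - 1/6/(s+12)

Final answer: y(t) = 1/6(1 - e^(-12t))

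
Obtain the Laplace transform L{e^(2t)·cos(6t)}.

L{e^(at)·cos(ωt)} = (s-a)/((s-a)² + ω²), so L{e^(2t)·cos(6t)} = (s-2)/((s-2)² + 36)

Final answer: (s-2)/((s-2)² + 36)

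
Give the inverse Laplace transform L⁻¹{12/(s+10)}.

L⁻¹{1/(s-a)} = e^(at), so L⁻¹{1/(s+10)} = e^(-10t), and L⁻¹{12/(s+10)} = 12·e^(-10t)

Final answer: 12·e^(-10t)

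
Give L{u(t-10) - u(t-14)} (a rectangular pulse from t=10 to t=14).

L{u(t-a)} = e^(-as)/s. L{u(t-10) - u(t-14)} = (e^(-10s) - e^(-14s))/s

Final answer: (e^(-10s) - e^(-14s))/s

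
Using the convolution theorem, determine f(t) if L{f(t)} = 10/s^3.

10/s^3 = (10/s)·(1/s^2) = L{10}·L{t}. By convolution, f(t) = 10*t = ∫₀ᵗ 10·τ dτ = 10·t²/2

Final answer: 10·t²/2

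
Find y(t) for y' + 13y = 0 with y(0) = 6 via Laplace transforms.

L{y'} + 13L{y} = 0. sY - 6 + 13Y = 0. Y(s+13) = 6. Y = 6/(s+13)

Final answer: y(t) = 6e^(-13t)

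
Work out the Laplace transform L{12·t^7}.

L{t^n} = n!/s^(n+1), so L{t^7} = 5040/s^8. Then L{12·t^7} = 12·5040/s^8 = 60480/s^8

Final answer: 60480/s^8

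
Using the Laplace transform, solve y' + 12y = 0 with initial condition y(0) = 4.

L{y'} + 12L{y} = 0. sY - 4 + 12Y = 0. Y(s+12) = 4. Y = 4/(s+12)

Final answer: y(t) = 4e^(-12t)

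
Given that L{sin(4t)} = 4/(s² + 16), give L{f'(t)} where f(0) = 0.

L{f'(t)} = s·F(s) - f(0) = s·4/(s² + 16) - 0 = 4s/(s² + 16)

Final answer: 4s/(s² + 16)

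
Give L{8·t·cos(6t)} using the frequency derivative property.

L{cos(6t)} = s/(s² + 36). Derivative: d/ds[s/(s² + 36)] = [(s² + 36) - s·2s]/(s² + 36)² = (36 - s²)/(s² + 36)². So L{t·cos(6t)} = -F'(s) = (s² - 36)/(s² + 36)². Then L{8·t·cos(6t)} = 8·(s² - 36)/(s² + 36)²

Final answer: 8·(s² - 36)/(s² + 36)²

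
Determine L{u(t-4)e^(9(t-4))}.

u(t-a)f(t-a) with f(t)=e^(9t). L{e^(9t)} = 1/(s-9). By time shift: e^(-4s)/(s-9)

Final answer: e^(-4s)/(s-9)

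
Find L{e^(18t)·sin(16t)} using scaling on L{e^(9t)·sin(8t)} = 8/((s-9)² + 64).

Scaling with a=2: L{e^(18t)·sin(16t)} = (1/2) · 8/((s/2-9)² + 64). Simplifying: 16/((s-18)² + 256)

Final answer: 16/((s-18)² + 256)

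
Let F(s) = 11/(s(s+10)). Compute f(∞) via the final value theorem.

f(∞) = lim_{s→0} s·11/(s(s+10)) = lim_{s→0} 11/(s+10) = 11/10 = 11/10

Final answer: 11/10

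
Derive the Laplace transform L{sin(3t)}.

L{sin(ωt)} = ω/(s² + ω²), so L{sin(3t)} = 3/(s² + 9)

Final answer: 3/(s² + 9)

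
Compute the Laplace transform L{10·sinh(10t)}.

L{sinh(ωt)} = ω/(s² - ω²), so L{sinh(10t)} = 10/(s² - 100). Then L{10·sinh(10t)} = 10·10/(s² - 100) = 100/(s² - 100)

Final answer: 100/(s² - 100)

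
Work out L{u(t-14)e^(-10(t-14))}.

u(t-a)f(t-a) with f(t)=e^(-10t). L{e^(-10t)} = 1/(s+10). By time shift: e^(-14s)/(s+10)

Final answer: e^(-14s)/(s+10)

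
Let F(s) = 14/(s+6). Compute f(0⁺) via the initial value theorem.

f(0⁺) = lim_{s→∞} s·14/(s+6) = lim_{s→∞} 14s/(s+6) = 14

Final answer: 14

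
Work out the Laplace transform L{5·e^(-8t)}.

L{e^(at)} = 1/(s-a), so L{e^(-8t)} = 1/(s+8). Then L{5·e^(-8t)} = 5/(s+8)

Final answer: 5/(s+8)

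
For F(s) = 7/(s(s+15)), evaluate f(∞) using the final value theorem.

f(∞) = lim_{s→0} s·7/(s(s+15)) = lim_{s→0} 7/(s+15) = 7/15 = 7/15

Final answer: 7/15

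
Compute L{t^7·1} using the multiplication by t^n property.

L{1} = 1/s. d^1/ds^1[1/s] = -1/s². d^2/ds^2[1/s] = 2/s^3. d^3/ds^3[1/s] = -6/s^4. d^4/ds^4[1/s] = 24/s^5. d^5/ds^5[1/s] = -120/s^6. d^6/ds^6[1/s] = 720/s^7. d^7/ds^7[1/s] = -5040/s^8. So L{t^7} = (-1)^{7}·-5040/s^8 = 5040/s^8

Final answer: 5040/s^8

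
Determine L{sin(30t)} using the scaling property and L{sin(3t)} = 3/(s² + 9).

Using L{f(at)} = (1/a)F(s/a) with a=10: L{sin(30t)} = (1/10) · 3/((s/10)² + 9) = (1/10) · 3·100/(s² + 900) = 30/(s² + 900)

Final answer: 30/(s² + 900)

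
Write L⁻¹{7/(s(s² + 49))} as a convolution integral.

7/(s(s² + 49)) = (1/s)·(7/(s² + 49)) = L{1}·L{sin(7t)}. So f(t) = 1*(sin(7t)) = ∫₀ᵗ sin(7τ) dτ

Final answer: ∫₀ᵗ sin(7τ) dτ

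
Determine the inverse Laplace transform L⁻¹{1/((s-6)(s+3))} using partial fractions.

Decompose: A/(s-6) + B/(s+3). A = 1/9, B = -1/9. f(t) = (e^(6t) - e^(-3t))/9

Final answer: (e^(6t) - e^(-3t))/9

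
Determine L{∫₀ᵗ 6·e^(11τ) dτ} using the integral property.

L{∫₀ᵗ f(τ)dτ} = F(s)/s with F(s) = 6/(s-11), so L{∫₀ᵗ 6·e^(11τ) dτ} = 6/(s(s-11))

Final answer: 6/(s(s-11))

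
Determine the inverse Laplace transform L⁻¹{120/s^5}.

L⁻¹{n!/s^(n+1)} = t^n with n=4. So L⁻¹{24/s^5} = t^4, and L⁻¹{120/s^5} = (120/24)·t^4 = 5·t^4

Final answer: 5·t^4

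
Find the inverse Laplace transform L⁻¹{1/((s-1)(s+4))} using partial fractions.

Decompose: A/(s-1) + B/(s+4). A = 1/5, B = -1/5. f(t) = (e^t - e^(-4t))/5

Final answer: (e^t - e^(-4t))/5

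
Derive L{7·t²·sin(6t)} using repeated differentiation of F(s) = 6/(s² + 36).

F(s) = 6/(s² + 36). F'(s) = -12s/(s² + 36)². F''(s) = -12(36 - 3s²)/(s² + 36)³ = (36s² - 432)/(s² + 36)³. So L{t²·sin(6t)} = (-1)² F''(s) = (36s² - 432)/(s² + 36)³. Then L{7·t²·sin(6t)} = 7·(36s² - 432)/(s² + 36)³ = (252s² - 3024)/(s² + 36)³

Final answer: (252s² - 3024)/(s² + 36)³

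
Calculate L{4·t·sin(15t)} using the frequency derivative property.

L{sin(15t)} = 15/(s² + 225). By L{t·f(t)} = -F'(s): -d/ds[15/(s² + 225)] = -(15)·(-2s)/(s² + 225)² = 30s/(s² + 225)². Then L{4·t·sin(15t)} = 4·30s/(s² + 225)² = 120s/(s² + 225)²

Final answer: 120s/(s² + 225)²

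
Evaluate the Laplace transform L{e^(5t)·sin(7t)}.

L{e^(at)·sin(ωt)} = ω/((s-a)² + ω²), so L{e^(5t)·sin(7t)} = 7/((s-5)² + 49)

Final answer: 7/((s-5)² + 49)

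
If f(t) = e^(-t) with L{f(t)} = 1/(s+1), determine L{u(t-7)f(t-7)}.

Time shift theorem: L{u(t-a)f(t-a)} = e^(-as)F(s). Here a=7, F(s) = 1/(s+1), so L{u(t-7)f(t-7)} = e^(-7s)·1/(s+1)

Final answer: e^(-7s)·1/(s+1)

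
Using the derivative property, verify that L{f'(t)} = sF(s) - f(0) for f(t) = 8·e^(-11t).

f'(t) = -88e^(-11t). Direct: L{f'(t)} = -88/(s+11). Property: s·8/(s+11) - 8 = (8s - 8(s+11))/(s+11) = -88/(s+11). ✓

Final answer: -88/(s+11)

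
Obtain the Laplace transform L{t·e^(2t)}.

L{t^n·e^(at)} = n!/(s-a)^(n+1), so L{t·e^(2t)} = 1/(s-2)^2

Final answer: 1/(s-2)^2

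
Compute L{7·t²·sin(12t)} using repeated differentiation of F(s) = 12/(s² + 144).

F(s) = 12/(s² + 144). F'(s) = -24s/(s² + 144)². F''(s) = -24(144 - 3s²)/(s² + 144)³ = (72s² - 3456)/(s² + 144)³. So L{t²·sin(12t)} = (-1)² F''(s) = (72s² - 3456)/(s² + 144)³. Then L{7·t²·sin(12t)} = 7·(72s² - 3456)/(s² + 144)³ = (504s² - 24192)/(s² + 144)³

Final answer: (504s² - 24192)/(s² + 144)³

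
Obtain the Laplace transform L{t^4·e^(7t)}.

L{t^n·e^(at)} = n!/(s-a)^(n+1), so L{t^4·e^(7t)} = 24/(s-7)^5

Final answer: 24/(s-7)^5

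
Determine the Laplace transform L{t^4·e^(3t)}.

L{t^n·e^(at)} = n!/(s-a)^(n+1), so L{t^4·e^(3t)} = 24/(s-3)^5

Final answer: 24/(s-3)^5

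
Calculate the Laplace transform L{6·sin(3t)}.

L{sin(ωt)} = ω/(s² + ω²), so L{sin(3t)} = 3/(s² + 9). Then L{6·sin(3t)} = 6·3/(s² + 9) = 18/(s² + 9)

Final answer: 18/(s² + 9)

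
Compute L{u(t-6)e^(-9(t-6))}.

u(t-a)f(t-a) with f(t)=e^(-9t). L{e^(-9t)} = 1/(s+9). By time shift: e^(-6s)/(s+9)

Final answer: e^(-6s)/(s+9)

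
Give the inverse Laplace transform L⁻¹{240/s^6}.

L⁻¹{n!/s^(n+1)} = t^n with n=5. So L⁻¹{120/s^6} = t^5, and L⁻¹{240/s^6} = (240/120)·t^5 = 2·t^5

Final answer: 2·t^5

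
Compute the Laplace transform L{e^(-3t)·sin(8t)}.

L{e^(at)·sin(ωt)} = ω/((s-a)² + ω²), so L{e^(-3t)·sin(8t)} = 8/((s+3)² + 64)

Final answer: 8/((s+3)² + 64)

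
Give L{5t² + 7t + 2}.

L{5t² + 7t + 2} = 5·2/s³ + 7/s² + 2/s = 10/s³ + 7/s² + 2/s

Final answer: 10/s³ + 7/s² + 2/s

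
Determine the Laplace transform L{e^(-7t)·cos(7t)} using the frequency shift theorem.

Frequency shift: L{e^(at)f(t)} = F(s-a). L{e^(-7t)·cos(7t)} = (s+7)/((s+7)² + 49)

Final answer: (s+7)/((s+7)² + 49)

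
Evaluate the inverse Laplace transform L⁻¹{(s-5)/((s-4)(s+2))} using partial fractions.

Using partial fractions, f(t) = (-e^(4t) + 7e^(-2t))/6

Final answer: (-e^(4t) + 7e^(-2t))/6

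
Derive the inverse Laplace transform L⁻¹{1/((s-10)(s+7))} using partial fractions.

Decompose: A/(s-10) + B/(s+7). A = 1/17, B = -1/17. f(t) = (e^(10t) - e^(-7t))/17

Final answer: (e^(10t) - e^(-7t))/17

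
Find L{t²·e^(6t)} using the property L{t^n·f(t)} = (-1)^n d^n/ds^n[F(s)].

L{e^(6t)} = 1/(s-6). d/ds[1/(s-6)] = -1/(s-6)². d²/ds²[1/(s-6)] = 2/(s-6)³. So L{t²·e^(6t)} = (-1)² · 2/(s-6)³ = 2/(s-6)³

Final answer: 2/(s-6)³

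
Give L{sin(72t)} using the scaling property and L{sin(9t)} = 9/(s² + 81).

Using L{f(at)} = (1/a)F(s/a) with a=8: L{sin(72t)} = (1/8) · 9/((s/8)² + 81) = (1/8) · 9·64/(s² + 5184) = 72/(s² + 5184)

Final answer: 72/(s² + 5184)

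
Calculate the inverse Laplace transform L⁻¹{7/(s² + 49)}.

L⁻¹{7/(s² + 49)} = sin(7t)

Final answer: sin(7t)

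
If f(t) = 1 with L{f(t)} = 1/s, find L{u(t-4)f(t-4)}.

Time shift theorem: L{u(t-a)f(t-a)} = e^(-as)F(s). Here a=4, F(s) = 1/s, so L{u(t-4)f(t-4)} = e^(-4s)·1/s

Final answer: e^(-4s)·1/s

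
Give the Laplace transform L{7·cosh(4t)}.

L{cosh(ωt)} = s/(s² - ω²), so L{cosh(4t)} = s/(s² - 16). Then L{7·cosh(4t)} = 7·s/(s² - 16) = 7s/(s² - 16)

Final answer: 7s/(s² - 16)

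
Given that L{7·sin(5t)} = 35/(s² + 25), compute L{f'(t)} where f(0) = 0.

L{f'(t)} = s·F(s) - f(0) = s·35/(s² + 25) - 0 = 35s/(s² + 25)

Final answer: 35s/(s² + 25)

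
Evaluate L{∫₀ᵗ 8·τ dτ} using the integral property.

L{∫₀ᵗ f(τ)dτ} = F(s)/s with f(t) = 8t. F(s) = 8/s^2, so L{∫₀ᵗ 8·τ dτ} = (8/s^2)/s = 8/s^3. (Check: ∫₀ᵗ 8·τ dτ = 8t^2/2.)

Final answer: 8/s^3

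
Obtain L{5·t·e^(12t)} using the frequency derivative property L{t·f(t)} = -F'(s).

L{e^(12t)} = 1/(s-12). By frequency derivative: L{t·e^(12t)} = -d/ds[1/(s-12)] = -(-1)/(s-12)² = 1/(s-12)². Then L{5·t·e^(12t)} = 5·1/(s-12)² = 5/(s-12)²

Final answer: 5/(s-12)²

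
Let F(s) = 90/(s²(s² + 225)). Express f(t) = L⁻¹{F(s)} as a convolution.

90/(s²(s² + 225)) = (1/s²)·(90/(s² + 225)) = L{t}·L{6·sin(15t)}. So f(t) = t*(6·sin(15t)) = ∫₀ᵗ 6τ·sin(15(t-τ)) dτ

Final answer: ∫₀ᵗ 6τ·sin(15(t-τ)) dτ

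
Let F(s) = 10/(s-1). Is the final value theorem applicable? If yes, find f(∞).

sF(s) = 10s/(s-1) has a pole at s = 1 in the right half-plane. Theorem does NOT apply (unstable system; f(t) = 10·e^t grows without bound).

Final answer: Not applicable (unstable)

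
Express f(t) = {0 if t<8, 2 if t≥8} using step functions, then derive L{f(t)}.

f(t) = 2·u(t-8). L{u(t-8)} = e^(-8s)/s, so L{f(t)} = 2·e^(-8s)/s

Final answer: 2·e^(-8s)/s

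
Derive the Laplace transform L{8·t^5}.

L{t^n} = n!/s^(n+1), so L{t^5} = 120/s^6. Then L{8·t^5} = 8·120/s^6 = 960/s^6

Final answer: 960/s^6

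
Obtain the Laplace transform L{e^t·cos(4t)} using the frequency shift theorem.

Frequency shift: L{e^(at)f(t)} = F(s-a). L{e^t·cos(4t)} = (s-1)/((s-1)² + 16)

Final answer: (s-1)/((s-1)² + 16)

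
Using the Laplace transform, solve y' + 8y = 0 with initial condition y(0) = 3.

L{y'} + 8L{y} = 0. sY - 3 + 8Y = 0. Y(s+8) = 3. Y = 3/(s+8)

Final answer: y(t) = 3e^(-8t)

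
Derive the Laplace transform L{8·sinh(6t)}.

L{sinh(ωt)} = ω/(s² - ω²), so L{sinh(6t)} = 6/(s² - 36). Then L{8·sinh(6t)} = 8·6/(s² - 36) = 48/(s² - 36)

Final answer: 48/(s² - 36)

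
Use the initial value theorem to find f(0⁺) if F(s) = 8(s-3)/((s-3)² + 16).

f(0⁺) = lim_{s→∞} sF(s) = lim_{s→∞} 8s(s-3)/((s-3)² + 16) = 8

Final answer: 8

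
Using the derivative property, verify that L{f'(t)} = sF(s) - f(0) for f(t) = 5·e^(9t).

f'(t) = 45e^(9t). Direct: L{f'(t)} = 45/(s-9). Property: s·5/(s-9) - 5 = (5s - 5(s-9))/(s-9) = 45/(s-9). ✓

Final answer: 45/(s-9)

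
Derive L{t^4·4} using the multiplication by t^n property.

L{4} = 4/s. d^1/ds^1[1/s] = -1/s². d^2/ds^2[1/s] = 2/s^3. d^3/ds^3[1/s] = -6/s^4. d^4/ds^4[1/s] = 24/s^5. So L{t^4} = (-1)^{4}·24/s^5 = 24/s^5. Then L{t^4·4} = 4·24/s^5 = 96/s^5

Final answer: 96/s^5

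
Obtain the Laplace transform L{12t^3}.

L{12t^3} = 12 · L{t^3} = 12 · 6/s^4 = 72/s^4

Final answer: 72/s^4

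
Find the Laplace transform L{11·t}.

L{t^n} = n!/s^(n+1), so L{t} = 1/s^2. Then L{11·t} = 11·1/s^2 = 11/s^2

Final answer: 11/s^2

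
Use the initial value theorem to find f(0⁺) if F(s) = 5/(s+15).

f(0⁺) = lim_{s→∞} s·5/(s+15) = lim_{s→∞} 5s/(s+15) = 5

Final answer: 5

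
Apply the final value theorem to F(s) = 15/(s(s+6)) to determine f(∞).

f(∞) = lim_{s→0} s·15/(s(s+6)) = lim_{s→0} 15/(s+6) = 15/6 = 5/2

Final answer: 5/2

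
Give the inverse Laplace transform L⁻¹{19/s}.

L⁻¹{c/s} = c, so L⁻¹{19/s} = 19

Final answer: 19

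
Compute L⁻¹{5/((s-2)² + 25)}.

Form: b/((s-a)² + b²) → e^(at)sin(bt). With a=2, b=5

Final answer: e^(2t)·sin(5t)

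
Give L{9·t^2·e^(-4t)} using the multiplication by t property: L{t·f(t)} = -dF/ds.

Using L{t^n·e^(at)} = n!/(s-a)^(n+1), L{t^2·e^(-4t)} = 2/(s+4)^3, so L{9·t^2·e^(-4t)} = 9·2/(s+4)^3 = 18/(s+4)^3

Final answer: 18/(s+4)^3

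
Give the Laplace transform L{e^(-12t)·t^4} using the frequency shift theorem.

L{e^(at)·t^n} = n!/(s-a)^(n+1), so L{e^(-12t)·t^4} = 24/(s+12)^5

Final answer: 24/(s+12)^5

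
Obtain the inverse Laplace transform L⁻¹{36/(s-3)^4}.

L⁻¹{n!/(s-a)^(n+1)} = t^n·e^(at) with n=3, a=3. So L⁻¹{6/(s-3)^4} = t^3·e^(3t), and L⁻¹{36/(s-3)^4} = (36/6)·t^3·e^(3t) = 6·t^3·e^(3t)

Final answer: 6·t^3·e^(3t)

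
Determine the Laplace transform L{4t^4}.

L{4t^4} = 4 · L{t^4} = 4 · 24/s^5 = 96/s^5

Final answer: 96/s^5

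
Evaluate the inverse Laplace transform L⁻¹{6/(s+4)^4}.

L⁻¹{n!/(s-a)^(n+1)} = t^n·e^(at), so L⁻¹{6/(s+4)^4} = t^3·e^(-4t)

Final answer: t^3·e^(-4t)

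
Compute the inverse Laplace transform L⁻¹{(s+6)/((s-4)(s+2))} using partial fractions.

Using partial fractions, f(t) = (10e^(4t) - 4e^(-2t))/6

Final answer: (10e^(4t) - 4e^(-2t))/6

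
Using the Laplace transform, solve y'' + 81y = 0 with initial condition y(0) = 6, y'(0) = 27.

L{y''} + 81L{y} = 0. s²Y - 6s - 27 + 81Y = 0. Y(s² + 81) = 6s + 27. Y = (6s + 27)/(s² + 81). Inverting: y(t) = 6cos(9t) + 3sin(9t)

Final answer: y(t) = 6cos(9t) + 3sin(9t)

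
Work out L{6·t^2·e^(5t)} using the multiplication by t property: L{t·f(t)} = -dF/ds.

Using L{t^n·e^(at)} = n!/(s-a)^(n+1), L{t^2·e^(5t)} = 2/(s-5)^3, so L{6·t^2·e^(5t)} = 6·2/(s-5)^3 = 12/(s-5)^3

Final answer: 12/(s-5)^3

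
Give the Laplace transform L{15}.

L{15} = 15 · L{1} = 15/s

Final answer: 15/s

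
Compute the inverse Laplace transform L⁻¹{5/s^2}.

L⁻¹{n!/s^(n+1)} = t^n with n=1. So L⁻¹{1/s^2} = t, and L⁻¹{5/s^2} = (5/1)·t = 5·t

Final answer: 5·t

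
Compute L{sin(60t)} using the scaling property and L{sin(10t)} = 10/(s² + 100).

Using L{f(at)} = (1/a)F(s/a) with a=6: L{sin(60t)} = (1/6) · 10/((s/6)² + 100) = (1/6) · 10·36/(s² + 3600) = 60/(s² + 3600)

Final answer: 60/(s² + 3600)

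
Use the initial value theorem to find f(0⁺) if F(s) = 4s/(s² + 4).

f(0⁺) = lim_{s→∞} s·4s/(s² + 4) = lim_{s→∞} 4s²/(s² + 4) = 4

Final answer: 4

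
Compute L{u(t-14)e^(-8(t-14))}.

u(t-a)f(t-a) with f(t)=e^(-8t). L{e^(-8t)} = 1/(s+8). By time shift: e^(-14s)/(s+8)

Final answer: e^(-14s)/(s+8)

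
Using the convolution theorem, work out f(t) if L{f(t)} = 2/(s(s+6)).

2/(s(s+6)) = (2/s)·(1/(s+6)) = L{2}·L{e^(-6t)}. By convolution, f(t) = 2*e^(-6t) = ∫₀ᵗ 2·e^(-6τ) dτ = 2·(1 - e^(-6t))/6

Final answer: 2·(1 - e^(-6t))/6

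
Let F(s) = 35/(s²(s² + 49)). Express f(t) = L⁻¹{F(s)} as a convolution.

35/(s²(s² + 49)) = (1/s²)·(35/(s² + 49)) = L{t}·L{5·sin(7t)}. So f(t) = t*(5·sin(7t)) = ∫₀ᵗ 5τ·sin(7(t-τ)) dτ

Final answer: ∫₀ᵗ 5τ·sin(7(t-τ)) dτ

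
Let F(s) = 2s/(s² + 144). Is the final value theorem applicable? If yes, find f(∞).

The final value theorem requires all poles of sF(s) in the left half-plane. sF(s) = 2s²/(s² + 144) has poles at s = ±12i (imaginary axis). Theorem does NOT apply (oscillatory system).

Final answer: Not applicable (oscillatory)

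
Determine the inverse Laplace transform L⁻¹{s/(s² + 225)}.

L⁻¹{s/(s² + 225)} = cos(15t)

Final answer: cos(15t)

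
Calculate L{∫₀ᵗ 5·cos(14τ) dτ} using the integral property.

L{∫₀ᵗ f(τ)dτ} = F(s)/s with F(s) = 5s/(s² + 196), so the result is (5s/(s² + 196))/s = 5/(s² + 196)

Final answer: 5/(s² + 196)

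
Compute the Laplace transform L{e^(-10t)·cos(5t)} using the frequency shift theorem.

Frequency shift: L{e^(at)f(t)} = F(s-a). L{e^(-10t)·cos(5t)} = (s+10)/((s+10)² + 25)

Final answer: (s+10)/((s+10)² + 25)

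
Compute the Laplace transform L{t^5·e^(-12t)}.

L{t^n·e^(at)} = n!/(s-a)^(n+1), so L{t^5·e^(-12t)} = 120/(s+12)^6

Final answer: 120/(s+12)^6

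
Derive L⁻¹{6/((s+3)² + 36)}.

Form: b/((s-a)² + b²) → e^(at)sin(bt). With a=-3, b=6

Final answer: e^(-3t)·sin(6t)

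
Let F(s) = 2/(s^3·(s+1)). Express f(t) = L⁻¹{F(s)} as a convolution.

2/(s^3·(s+1)) = (2/s^3)·(1/(s+1)) = L{t^2}·L{e^(-t)}. So f(t) = t^2*e^(-t) = ∫₀ᵗ τ^2·e^(-(t-τ)) dτ

Final answer: ∫₀ᵗ τ^2·e^(-(t-τ)) dτ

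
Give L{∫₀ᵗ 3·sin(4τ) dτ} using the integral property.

L{∫₀ᵗ f(τ)dτ} = F(s)/s with F(s) = 12/(s² + 16), so the result is (12/(s² + 16))/s = 12/(s(s² + 16))

Final answer: 12/(s(s² + 16))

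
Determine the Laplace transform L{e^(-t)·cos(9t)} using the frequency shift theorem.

Frequency shift: L{e^(at)f(t)} = F(s-a). L{e^(-t)·cos(9t)} = (s+1)/((s+1)² + 81)

Final answer: (s+1)/((s+1)² + 81)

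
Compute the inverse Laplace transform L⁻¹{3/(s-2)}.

L⁻¹{1/(s-a)} = e^(at), so L⁻¹{1/(s-2)} = e^(2t), and L⁻¹{3/(s-2)} = 3·e^(2t)

Final answer: 3·e^(2t)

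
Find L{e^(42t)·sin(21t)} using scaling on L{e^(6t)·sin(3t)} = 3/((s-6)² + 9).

Scaling with a=7: L{e^(42t)·sin(21t)} = (1/7) · 3/((s/7-6)² + 9). Simplifying: 21/((s-42)² + 441)

Final answer: 21/((s-42)² + 441)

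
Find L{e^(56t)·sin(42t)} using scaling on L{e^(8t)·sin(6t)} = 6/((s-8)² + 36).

Scaling with a=7: L{e^(56t)·sin(42t)} = (1/7) · 6/((s/7-8)² + 36). Simplifying: 42/((s-56)² + 1764)

Final answer: 42/((s-56)² + 1764)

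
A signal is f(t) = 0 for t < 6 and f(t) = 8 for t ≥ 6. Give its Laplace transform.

f(t) = 8·u(t-6). L{u(t-6)} = e^(-6s)/s, so L{f(t)} = 8·e^(-6s)/s

Final answer: 8·e^(-6s)/s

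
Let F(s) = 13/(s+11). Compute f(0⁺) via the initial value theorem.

f(0⁺) = lim_{s→∞} s·13/(s+11) = lim_{s→∞} 13s/(s+11) = 13

Final answer: 13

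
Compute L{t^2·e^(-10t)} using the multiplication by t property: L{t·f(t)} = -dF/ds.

Using L{t^n·e^(at)} = n!/(s-a)^(n+1), L{t^2·e^(-10t)} = 2/(s+10)^3

Final answer: 2/(s+10)^3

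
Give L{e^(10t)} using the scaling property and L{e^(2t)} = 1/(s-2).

Using L{f(at)} = (1/a)F(s/a) with a=5 and f(t) = e^(2t): L{e^(10t)} = (1/5) · 1/((s/5)-2) = (1/5) · 5/(s-10) = 1/(s-10)

Final answer: 1/(s-10)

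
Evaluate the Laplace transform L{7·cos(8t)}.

L{cos(ωt)} = s/(s² + ω²), so L{cos(8t)} = s/(s² + 64). Then L{7·cos(8t)} = 7·s/(s² + 64) = 7s/(s² + 64)

Final answer: 7s/(s² + 64)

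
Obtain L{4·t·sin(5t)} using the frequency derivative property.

L{sin(5t)} = 5/(s² + 25). By L{t·f(t)} = -F'(s): -d/ds[5/(s² + 25)] = -(5)·(-2s)/(s² + 25)² = 10s/(s² + 25)². Then L{4·t·sin(5t)} = 4·10s/(s² + 25)² = 40s/(s² + 25)²

Final answer: 40s/(s² + 25)²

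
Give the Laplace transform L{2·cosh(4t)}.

L{cosh(ωt)} = s/(s² - ω²), so L{cosh(4t)} = s/(s² - 16). Then L{2·cosh(4t)} = 2·s/(s² - 16) = 2s/(s² - 16)

Final answer: 2s/(s² - 16)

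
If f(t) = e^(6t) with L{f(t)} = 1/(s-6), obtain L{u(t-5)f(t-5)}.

Time shift theorem: L{u(t-a)f(t-a)} = e^(-as)F(s). Here a=5, F(s) = 1/(s-6), so L{u(t-5)f(t-5)} = e^(-5s)·1/(s-6)

Final answer: e^(-5s)·1/(s-6)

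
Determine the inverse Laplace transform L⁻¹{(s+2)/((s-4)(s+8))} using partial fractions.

Using partial fractions, f(t) = (6e^(4t) + 6e^(-8t))/12

Final answer: (6e^(4t) + 6e^(-8t))/12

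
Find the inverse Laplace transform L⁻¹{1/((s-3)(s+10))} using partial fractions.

Decompose: A/(s-3) + B/(s+10). A = 1/13, B = -1/13. f(t) = (e^(3t) - e^(-10t))/13

Final answer: (e^(3t) - e^(-10t))/13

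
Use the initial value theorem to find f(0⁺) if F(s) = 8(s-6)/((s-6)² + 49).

f(0⁺) = lim_{s→∞} sF(s) = lim_{s→∞} 8s(s-6)/((s-6)² + 49) = 8

Final answer: 8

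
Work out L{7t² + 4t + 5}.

L{7t² + 4t + 5} = 7·2/s³ + 4/s² + 5/s = 14/s³ + 4/s² + 5/s

Final answer: 14/s³ + 4/s² + 5/s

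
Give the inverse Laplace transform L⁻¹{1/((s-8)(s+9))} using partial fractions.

Decompose: A/(s-8) + B/(s+9). A = 1/17, B = -1/17. f(t) = (e^(8t) - e^(-9t))/17

Final answer: (e^(8t) - e^(-9t))/17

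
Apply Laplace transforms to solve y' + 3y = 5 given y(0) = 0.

sY + 3Y = 5/s. Y = 5/(s(s+3)). Partial fractions: Y = 5/3/s - 5/3/(s+3)

Final answer: y(t) = 5/3(1 - e^(-3t))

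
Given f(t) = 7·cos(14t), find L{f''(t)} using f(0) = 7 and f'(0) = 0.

F(s) = 7s/(s² + 196). L{f''(t)} = s²F(s) - sf(0) - f'(0) = 7s³/(s² + 196) - 7s = (7s³ - 7s(s² + 196))/(s² + 196) = -1372s/(s² + 196)

Final answer: -1372s/(s² + 196)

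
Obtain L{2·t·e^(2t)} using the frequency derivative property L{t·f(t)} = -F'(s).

L{e^(2t)} = 1/(s-2). By frequency derivative: L{t·e^(2t)} = -d/ds[1/(s-2)] = -(-1)/(s-2)² = 1/(s-2)². Then L{2·t·e^(2t)} = 2·1/(s-2)² = 2/(s-2)²

Final answer: 2/(s-2)²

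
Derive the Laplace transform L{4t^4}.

L{4t^4} = 4 · L{t^4} = 4 · 24/s^5 = 96/s^5

Final answer: 96/s^5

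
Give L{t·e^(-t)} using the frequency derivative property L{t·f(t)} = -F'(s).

L{e^(-t)} = 1/(s+1). By frequency derivative: L{t·e^(-t)} = -d/ds[1/(s+1)] = -(-1)/(s+1)² = 1/(s+1)²

Final answer: 1/(s+1)²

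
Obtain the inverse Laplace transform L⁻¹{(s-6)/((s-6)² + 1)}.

Using frequency shift, L⁻¹{(s-6)/((s-6)² + 1)} = e^(6t)·cos(t)

Final answer: e^(6t)·cos(t)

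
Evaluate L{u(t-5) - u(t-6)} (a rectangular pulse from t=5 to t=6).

L{u(t-a)} = e^(-as)/s. L{u(t-5) - u(t-6)} = (e^(-5s) - e^(-6s))/s

Final answer: (e^(-5s) - e^(-6s))/s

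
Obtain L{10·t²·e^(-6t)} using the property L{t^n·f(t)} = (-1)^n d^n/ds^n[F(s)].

L{e^(-6t)} = 1/(s+6). d/ds[1/(s+6)] = -1/(s+6)². d²/ds²[1/(s+6)] = 2/(s+6)³. So L{t²·e^(-6t)} = (-1)² · 2/(s+6)³ = 2/(s+6)³. Then L{10·t²·e^(-6t)} = 10·2/(s+6)³ = 20/(s+6)³

Final answer: 20/(s+6)³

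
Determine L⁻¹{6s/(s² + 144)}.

This is the form c·s/(s² + a²) with a = 12, c = 6. L⁻¹ = 6·cos(12t)

Final answer: 6·cos(12t)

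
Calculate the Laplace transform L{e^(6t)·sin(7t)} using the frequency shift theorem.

Frequency shift: L{e^(at)f(t)} = F(s-a). L{e^(6t)·sin(7t)} = 7/((s-6)² + 49)

Final answer: 7/((s-6)² + 49)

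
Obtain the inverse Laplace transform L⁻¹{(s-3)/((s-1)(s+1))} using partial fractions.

Using partial fractions, f(t) = (-2e^t + 4e^(-t))/2

Final answer: (-2e^t + 4e^(-t))/2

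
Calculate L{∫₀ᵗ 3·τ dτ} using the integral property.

L{∫₀ᵗ f(τ)dτ} = F(s)/s with f(t) = 3t. F(s) = 3/s^2, so L{∫₀ᵗ 3·τ dτ} = (3/s^2)/s = 3/s^3. (Check: ∫₀ᵗ 3·τ dτ = 3t^2/2.)

Final answer: 3/s^3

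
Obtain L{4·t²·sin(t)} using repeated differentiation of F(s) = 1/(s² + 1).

F(s) = 1/(s² + 1). F'(s) = -2s/(s² + 1)². F''(s) = -2(1 - 3s²)/(s² + 1)³ = (6s² - 2)/(s² + 1)³. So L{t²·sin(t)} = (-1)² F''(s) = (6s² - 2)/(s² + 1)³. Then L{4·t²·sin(t)} = 4·(6s² - 2)/(s² + 1)³ = (24s² - 8)/(s² + 1)³

Final answer: (24s² - 8)/(s² + 1)³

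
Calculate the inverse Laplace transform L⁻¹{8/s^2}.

L⁻¹{n!/s^(n+1)} = t^n with n=1. So L⁻¹{1/s^2} = t, and L⁻¹{8/s^2} = (8/1)·t = 8·t

Final answer: 8·t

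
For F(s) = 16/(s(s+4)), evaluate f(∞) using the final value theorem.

f(∞) = lim_{s→0} s·16/(s(s+4)) = lim_{s→0} 16/(s+4) = 16/4 = 4

Final answer: 4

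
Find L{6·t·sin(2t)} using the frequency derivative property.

L{sin(2t)} = 2/(s² + 4). By L{t·f(t)} = -F'(s): -d/ds[2/(s² + 4)] = -(2)·(-2s)/(s² + 4)² = 4s/(s² + 4)². Then L{6·t·sin(2t)} = 6·4s/(s² + 4)² = 24s/(s² + 4)²

Final answer: 24s/(s² + 4)²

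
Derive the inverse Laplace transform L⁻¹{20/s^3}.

L⁻¹{n!/s^(n+1)} = t^n with n=2. So L⁻¹{2/s^3} = t^2, and L⁻¹{20/s^3} = (20/2)·t^2 = 10·t^2

Final answer: 10·t^2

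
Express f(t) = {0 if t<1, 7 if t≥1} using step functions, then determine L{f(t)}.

f(t) = 7·u(t-1). L{u(t-1)} = e^(-s)/s, so L{f(t)} = 7·e^(-s)/s

Final answer: 7·e^(-s)/s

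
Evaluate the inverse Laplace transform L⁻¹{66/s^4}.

L⁻¹{n!/s^(n+1)} = t^n with n=3. So L⁻¹{6/s^4} = t^3, and L⁻¹{66/s^4} = (66/6)·t^3 = 11·t^3

Final answer: 11·t^3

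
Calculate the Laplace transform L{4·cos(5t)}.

L{cos(ωt)} = s/(s² + ω²), so L{cos(5t)} = s/(s² + 25). Then L{4·cos(5t)} = 4·s/(s² + 25) = 4s/(s² + 25)

Final answer: 4s/(s² + 25)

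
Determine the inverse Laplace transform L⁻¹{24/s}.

L⁻¹{c/s} = c, so L⁻¹{24/s} = 24

Final answer: 24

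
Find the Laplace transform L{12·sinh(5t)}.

L{sinh(ωt)} = ω/(s² - ω²), so L{sinh(5t)} = 5/(s² - 25). Then L{12·sinh(5t)} = 12·5/(s² - 25) = 60/(s² - 25)

Final answer: 60/(s² - 25)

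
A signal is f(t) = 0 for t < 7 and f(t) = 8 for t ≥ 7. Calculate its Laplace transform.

f(t) = 8·u(t-7). L{u(t-7)} = e^(-7s)/s, so L{f(t)} = 8·e^(-7s)/s

Final answer: 8·e^(-7s)/s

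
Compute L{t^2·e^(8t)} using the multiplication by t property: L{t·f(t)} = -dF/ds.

Using L{t^n·e^(at)} = n!/(s-a)^(n+1), L{t^2·e^(8t)} = 2/(s-8)^3

Final answer: 2/(s-8)^3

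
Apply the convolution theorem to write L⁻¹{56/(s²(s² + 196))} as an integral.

56/(s²(s² + 196)) = (1/s²)·(56/(s² + 196)) = L{t}·L{4·sin(14t)}. So f(t) = t*(4·sin(14t)) = ∫₀ᵗ 4τ·sin(14(t-τ)) dτ

Final answer: ∫₀ᵗ 4τ·sin(14(t-τ)) dτ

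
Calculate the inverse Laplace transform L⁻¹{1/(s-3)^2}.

L⁻¹{n!/(s-a)^(n+1)} = t^n·e^(at), so L⁻¹{1/(s-3)^2} = t·e^(3t)

Final answer: t·e^(3t)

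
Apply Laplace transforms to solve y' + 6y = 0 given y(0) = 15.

L{y'} + 6L{y} = 0. sY - 15 + 6Y = 0. Y(s+6) = 15. Y = 15/(s+6)

Final answer: y(t) = 15e^(-6t)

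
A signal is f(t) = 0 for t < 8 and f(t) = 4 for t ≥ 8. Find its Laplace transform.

f(t) = 4·u(t-8). L{u(t-8)} = e^(-8s)/s, so L{f(t)} = 4·e^(-8s)/s

Final answer: 4·e^(-8s)/s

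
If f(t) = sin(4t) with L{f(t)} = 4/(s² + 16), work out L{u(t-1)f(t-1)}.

Time shift theorem: L{u(t-a)f(t-a)} = e^(-as)F(s). Here a=1, F(s) = 4/(s² + 16), so L{u(t-1)f(t-1)} = e^(-s)·4/(s² + 16)

Final answer: e^(-s)·4/(s² + 16)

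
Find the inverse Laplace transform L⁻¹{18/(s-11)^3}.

L⁻¹{n!/(s-a)^(n+1)} = t^n·e^(at) with n=2, a=11. So L⁻¹{2/(s-11)^3} = t^2·e^(11t), and L⁻¹{18/(s-11)^3} = (18/2)·t^2·e^(11t) = 9·t^2·e^(11t)

Final answer: 9·t^2·e^(11t)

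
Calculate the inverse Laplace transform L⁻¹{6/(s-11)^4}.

L⁻¹{n!/(s-a)^(n+1)} = t^n·e^(at), so L⁻¹{6/(s-11)^4} = t^3·e^(11t)

Final answer: t^3·e^(11t)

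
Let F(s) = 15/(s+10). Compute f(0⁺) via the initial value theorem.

f(0⁺) = lim_{s→∞} s·15/(s+10) = lim_{s→∞} 15s/(s+10) = 15

Final answer: 15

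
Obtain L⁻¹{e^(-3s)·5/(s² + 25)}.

L⁻¹{5/(s² + 25)} = sin(5t). By the time shift theorem, L⁻¹{e^(-as)F(s)} = u(t-a)f(t-a) with a=3, so L⁻¹{e^(-3s)·5/(s² + 25)} = u(t-3)·sin(5(t-3))

Final answer: u(t-3)·sin(5(t-3))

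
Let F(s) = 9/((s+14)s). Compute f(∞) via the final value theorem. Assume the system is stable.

f(∞) = lim_{s→0} sF(s) = lim_{s→0} 9/(s+14) = 9/14

Final answer: 9/14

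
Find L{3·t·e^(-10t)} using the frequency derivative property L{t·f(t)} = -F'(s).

L{e^(-10t)} = 1/(s+10). By frequency derivative: L{t·e^(-10t)} = -d/ds[1/(s+10)] = -(-1)/(s+10)² = 1/(s+10)². Then L{3·t·e^(-10t)} = 3·1/(s+10)² = 3/(s+10)²

Final answer: 3/(s+10)²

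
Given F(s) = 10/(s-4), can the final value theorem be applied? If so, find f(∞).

sF(s) = 10s/(s-4) has a pole at s = 4 in the right half-plane. Theorem does NOT apply (unstable system; f(t) = 10·e^(4t) grows without bound).

Final answer: Not applicable (unstable)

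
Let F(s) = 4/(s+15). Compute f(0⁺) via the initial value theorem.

f(0⁺) = lim_{s→∞} s·4/(s+15) = lim_{s→∞} 4s/(s+15) = 4

Final answer: 4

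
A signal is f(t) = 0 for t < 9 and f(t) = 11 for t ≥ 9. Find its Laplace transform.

f(t) = 11·u(t-9). L{u(t-9)} = e^(-9s)/s, so L{f(t)} = 11·e^(-9s)/s

Final answer: 11·e^(-9s)/s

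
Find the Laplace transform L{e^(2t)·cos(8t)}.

L{e^(at)·cos(ωt)} = (s-a)/((s-a)² + ω²), so L{e^(2t)·cos(8t)} = (s-2)/((s-2)² + 64)

Final answer: (s-2)/((s-2)² + 64)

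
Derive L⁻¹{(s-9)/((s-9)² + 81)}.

Using frequency shift: L⁻¹{(s-a)/((s-a)² + b²)} = e^(at)cos(bt). Here a=9, b=9

Final answer: e^(9t)·cos(9t)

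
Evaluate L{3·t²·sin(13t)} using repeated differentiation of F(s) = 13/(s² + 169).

F(s) = 13/(s² + 169). F'(s) = -26s/(s² + 169)². F''(s) = -26(169 - 3s²)/(s² + 169)³ = (78s² - 4394)/(s² + 169)³. So L{t²·sin(13t)} = (-1)² F''(s) = (78s² - 4394)/(s² + 169)³. Then L{3·t²·sin(13t)} = 3·(78s² - 4394)/(s² + 169)³ = (234s² - 13182)/(s² + 169)³

Final answer: (234s² - 13182)/(s² + 169)³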